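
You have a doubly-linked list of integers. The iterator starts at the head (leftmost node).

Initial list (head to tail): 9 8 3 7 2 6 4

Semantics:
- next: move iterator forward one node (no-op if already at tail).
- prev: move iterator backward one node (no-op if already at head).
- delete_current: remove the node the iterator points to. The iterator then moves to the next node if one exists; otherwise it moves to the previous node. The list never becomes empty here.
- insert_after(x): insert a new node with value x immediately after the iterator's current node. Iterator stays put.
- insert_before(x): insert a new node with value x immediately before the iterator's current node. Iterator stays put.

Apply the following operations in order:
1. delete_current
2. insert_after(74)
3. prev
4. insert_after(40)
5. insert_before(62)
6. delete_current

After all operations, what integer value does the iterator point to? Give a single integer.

Answer: 40

Derivation:
After 1 (delete_current): list=[8, 3, 7, 2, 6, 4] cursor@8
After 2 (insert_after(74)): list=[8, 74, 3, 7, 2, 6, 4] cursor@8
After 3 (prev): list=[8, 74, 3, 7, 2, 6, 4] cursor@8
After 4 (insert_after(40)): list=[8, 40, 74, 3, 7, 2, 6, 4] cursor@8
After 5 (insert_before(62)): list=[62, 8, 40, 74, 3, 7, 2, 6, 4] cursor@8
After 6 (delete_current): list=[62, 40, 74, 3, 7, 2, 6, 4] cursor@40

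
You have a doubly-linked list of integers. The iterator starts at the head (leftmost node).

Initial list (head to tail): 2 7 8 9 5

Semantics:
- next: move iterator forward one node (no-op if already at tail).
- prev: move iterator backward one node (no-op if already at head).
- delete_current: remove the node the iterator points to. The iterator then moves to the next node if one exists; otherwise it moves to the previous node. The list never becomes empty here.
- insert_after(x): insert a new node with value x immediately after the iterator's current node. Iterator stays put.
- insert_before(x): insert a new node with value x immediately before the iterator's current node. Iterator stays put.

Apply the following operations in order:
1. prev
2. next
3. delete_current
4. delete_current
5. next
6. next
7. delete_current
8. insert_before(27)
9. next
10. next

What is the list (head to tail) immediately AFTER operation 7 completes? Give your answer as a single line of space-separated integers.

After 1 (prev): list=[2, 7, 8, 9, 5] cursor@2
After 2 (next): list=[2, 7, 8, 9, 5] cursor@7
After 3 (delete_current): list=[2, 8, 9, 5] cursor@8
After 4 (delete_current): list=[2, 9, 5] cursor@9
After 5 (next): list=[2, 9, 5] cursor@5
After 6 (next): list=[2, 9, 5] cursor@5
After 7 (delete_current): list=[2, 9] cursor@9

Answer: 2 9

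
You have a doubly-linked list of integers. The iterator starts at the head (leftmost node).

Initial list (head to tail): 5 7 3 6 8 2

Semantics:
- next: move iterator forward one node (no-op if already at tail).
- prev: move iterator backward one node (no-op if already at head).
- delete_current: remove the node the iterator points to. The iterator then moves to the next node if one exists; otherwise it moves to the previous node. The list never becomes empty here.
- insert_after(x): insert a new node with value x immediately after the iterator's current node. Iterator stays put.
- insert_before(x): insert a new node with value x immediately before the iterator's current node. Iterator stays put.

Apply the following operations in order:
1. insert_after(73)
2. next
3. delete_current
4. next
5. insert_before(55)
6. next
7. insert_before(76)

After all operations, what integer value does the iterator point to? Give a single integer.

After 1 (insert_after(73)): list=[5, 73, 7, 3, 6, 8, 2] cursor@5
After 2 (next): list=[5, 73, 7, 3, 6, 8, 2] cursor@73
After 3 (delete_current): list=[5, 7, 3, 6, 8, 2] cursor@7
After 4 (next): list=[5, 7, 3, 6, 8, 2] cursor@3
After 5 (insert_before(55)): list=[5, 7, 55, 3, 6, 8, 2] cursor@3
After 6 (next): list=[5, 7, 55, 3, 6, 8, 2] cursor@6
After 7 (insert_before(76)): list=[5, 7, 55, 3, 76, 6, 8, 2] cursor@6

Answer: 6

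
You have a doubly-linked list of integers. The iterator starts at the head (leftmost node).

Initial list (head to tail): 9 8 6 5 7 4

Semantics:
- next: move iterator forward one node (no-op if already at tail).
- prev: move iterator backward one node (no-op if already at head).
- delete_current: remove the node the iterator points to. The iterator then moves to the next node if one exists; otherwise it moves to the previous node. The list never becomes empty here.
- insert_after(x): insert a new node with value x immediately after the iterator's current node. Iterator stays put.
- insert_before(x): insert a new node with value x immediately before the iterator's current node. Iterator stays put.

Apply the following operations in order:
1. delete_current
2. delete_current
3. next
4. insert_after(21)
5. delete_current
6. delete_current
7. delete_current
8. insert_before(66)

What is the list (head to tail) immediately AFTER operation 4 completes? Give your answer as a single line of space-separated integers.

After 1 (delete_current): list=[8, 6, 5, 7, 4] cursor@8
After 2 (delete_current): list=[6, 5, 7, 4] cursor@6
After 3 (next): list=[6, 5, 7, 4] cursor@5
After 4 (insert_after(21)): list=[6, 5, 21, 7, 4] cursor@5

Answer: 6 5 21 7 4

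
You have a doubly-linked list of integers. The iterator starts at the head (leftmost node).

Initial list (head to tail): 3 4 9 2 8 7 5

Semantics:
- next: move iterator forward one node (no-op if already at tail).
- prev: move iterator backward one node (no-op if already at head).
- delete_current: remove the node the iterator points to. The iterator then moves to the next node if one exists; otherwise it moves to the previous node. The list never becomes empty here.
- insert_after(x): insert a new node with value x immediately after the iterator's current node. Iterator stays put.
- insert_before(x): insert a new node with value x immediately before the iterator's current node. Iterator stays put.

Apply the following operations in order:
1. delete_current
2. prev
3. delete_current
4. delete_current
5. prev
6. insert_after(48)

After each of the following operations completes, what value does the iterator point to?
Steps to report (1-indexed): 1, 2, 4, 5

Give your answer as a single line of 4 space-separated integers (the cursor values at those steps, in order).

After 1 (delete_current): list=[4, 9, 2, 8, 7, 5] cursor@4
After 2 (prev): list=[4, 9, 2, 8, 7, 5] cursor@4
After 3 (delete_current): list=[9, 2, 8, 7, 5] cursor@9
After 4 (delete_current): list=[2, 8, 7, 5] cursor@2
After 5 (prev): list=[2, 8, 7, 5] cursor@2
After 6 (insert_after(48)): list=[2, 48, 8, 7, 5] cursor@2

Answer: 4 4 2 2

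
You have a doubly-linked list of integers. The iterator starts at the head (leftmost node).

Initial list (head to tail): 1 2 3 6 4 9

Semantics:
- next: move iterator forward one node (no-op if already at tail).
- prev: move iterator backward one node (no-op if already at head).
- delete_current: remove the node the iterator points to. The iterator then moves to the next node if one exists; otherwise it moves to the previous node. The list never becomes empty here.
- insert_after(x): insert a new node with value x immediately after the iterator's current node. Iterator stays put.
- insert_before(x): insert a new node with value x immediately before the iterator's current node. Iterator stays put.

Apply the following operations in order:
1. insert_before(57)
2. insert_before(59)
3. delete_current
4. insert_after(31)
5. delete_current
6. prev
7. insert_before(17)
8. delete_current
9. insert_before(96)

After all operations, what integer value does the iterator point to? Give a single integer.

Answer: 31

Derivation:
After 1 (insert_before(57)): list=[57, 1, 2, 3, 6, 4, 9] cursor@1
After 2 (insert_before(59)): list=[57, 59, 1, 2, 3, 6, 4, 9] cursor@1
After 3 (delete_current): list=[57, 59, 2, 3, 6, 4, 9] cursor@2
After 4 (insert_after(31)): list=[57, 59, 2, 31, 3, 6, 4, 9] cursor@2
After 5 (delete_current): list=[57, 59, 31, 3, 6, 4, 9] cursor@31
After 6 (prev): list=[57, 59, 31, 3, 6, 4, 9] cursor@59
After 7 (insert_before(17)): list=[57, 17, 59, 31, 3, 6, 4, 9] cursor@59
After 8 (delete_current): list=[57, 17, 31, 3, 6, 4, 9] cursor@31
After 9 (insert_before(96)): list=[57, 17, 96, 31, 3, 6, 4, 9] cursor@31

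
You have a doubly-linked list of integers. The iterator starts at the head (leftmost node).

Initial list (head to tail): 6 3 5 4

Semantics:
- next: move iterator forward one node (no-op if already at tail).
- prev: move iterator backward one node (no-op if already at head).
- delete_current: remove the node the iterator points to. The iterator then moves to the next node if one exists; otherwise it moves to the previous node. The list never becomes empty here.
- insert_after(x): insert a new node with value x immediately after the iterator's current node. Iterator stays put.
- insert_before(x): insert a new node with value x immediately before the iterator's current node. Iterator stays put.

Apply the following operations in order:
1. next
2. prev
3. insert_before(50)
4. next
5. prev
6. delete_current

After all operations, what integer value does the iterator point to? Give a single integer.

Answer: 3

Derivation:
After 1 (next): list=[6, 3, 5, 4] cursor@3
After 2 (prev): list=[6, 3, 5, 4] cursor@6
After 3 (insert_before(50)): list=[50, 6, 3, 5, 4] cursor@6
After 4 (next): list=[50, 6, 3, 5, 4] cursor@3
After 5 (prev): list=[50, 6, 3, 5, 4] cursor@6
After 6 (delete_current): list=[50, 3, 5, 4] cursor@3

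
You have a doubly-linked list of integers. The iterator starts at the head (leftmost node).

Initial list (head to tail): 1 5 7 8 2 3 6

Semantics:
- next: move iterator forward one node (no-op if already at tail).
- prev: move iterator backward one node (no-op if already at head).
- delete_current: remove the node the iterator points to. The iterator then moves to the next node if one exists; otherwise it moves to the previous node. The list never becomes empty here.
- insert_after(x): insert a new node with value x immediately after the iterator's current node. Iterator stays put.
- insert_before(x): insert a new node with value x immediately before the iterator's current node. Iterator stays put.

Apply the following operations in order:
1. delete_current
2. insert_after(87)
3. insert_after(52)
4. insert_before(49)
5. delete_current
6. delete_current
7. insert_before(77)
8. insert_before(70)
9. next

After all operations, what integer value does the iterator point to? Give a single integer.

After 1 (delete_current): list=[5, 7, 8, 2, 3, 6] cursor@5
After 2 (insert_after(87)): list=[5, 87, 7, 8, 2, 3, 6] cursor@5
After 3 (insert_after(52)): list=[5, 52, 87, 7, 8, 2, 3, 6] cursor@5
After 4 (insert_before(49)): list=[49, 5, 52, 87, 7, 8, 2, 3, 6] cursor@5
After 5 (delete_current): list=[49, 52, 87, 7, 8, 2, 3, 6] cursor@52
After 6 (delete_current): list=[49, 87, 7, 8, 2, 3, 6] cursor@87
After 7 (insert_before(77)): list=[49, 77, 87, 7, 8, 2, 3, 6] cursor@87
After 8 (insert_before(70)): list=[49, 77, 70, 87, 7, 8, 2, 3, 6] cursor@87
After 9 (next): list=[49, 77, 70, 87, 7, 8, 2, 3, 6] cursor@7

Answer: 7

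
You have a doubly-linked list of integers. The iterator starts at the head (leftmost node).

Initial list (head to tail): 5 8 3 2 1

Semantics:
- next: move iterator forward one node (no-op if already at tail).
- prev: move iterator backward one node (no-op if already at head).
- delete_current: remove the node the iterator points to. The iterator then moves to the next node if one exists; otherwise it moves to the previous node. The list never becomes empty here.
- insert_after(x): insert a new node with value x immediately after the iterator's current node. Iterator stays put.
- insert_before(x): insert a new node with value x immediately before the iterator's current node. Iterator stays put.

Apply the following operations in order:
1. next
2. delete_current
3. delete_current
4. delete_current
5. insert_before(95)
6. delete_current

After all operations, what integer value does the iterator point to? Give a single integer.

Answer: 95

Derivation:
After 1 (next): list=[5, 8, 3, 2, 1] cursor@8
After 2 (delete_current): list=[5, 3, 2, 1] cursor@3
After 3 (delete_current): list=[5, 2, 1] cursor@2
After 4 (delete_current): list=[5, 1] cursor@1
After 5 (insert_before(95)): list=[5, 95, 1] cursor@1
After 6 (delete_current): list=[5, 95] cursor@95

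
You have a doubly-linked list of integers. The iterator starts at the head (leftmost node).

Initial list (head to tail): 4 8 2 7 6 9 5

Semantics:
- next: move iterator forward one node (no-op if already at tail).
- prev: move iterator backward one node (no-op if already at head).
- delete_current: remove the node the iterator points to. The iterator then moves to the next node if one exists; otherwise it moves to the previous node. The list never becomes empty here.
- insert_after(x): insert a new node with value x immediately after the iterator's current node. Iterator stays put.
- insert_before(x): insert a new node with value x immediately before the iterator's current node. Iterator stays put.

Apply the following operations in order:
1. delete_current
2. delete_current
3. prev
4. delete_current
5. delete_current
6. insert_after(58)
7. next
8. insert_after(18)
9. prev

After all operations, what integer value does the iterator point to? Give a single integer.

After 1 (delete_current): list=[8, 2, 7, 6, 9, 5] cursor@8
After 2 (delete_current): list=[2, 7, 6, 9, 5] cursor@2
After 3 (prev): list=[2, 7, 6, 9, 5] cursor@2
After 4 (delete_current): list=[7, 6, 9, 5] cursor@7
After 5 (delete_current): list=[6, 9, 5] cursor@6
After 6 (insert_after(58)): list=[6, 58, 9, 5] cursor@6
After 7 (next): list=[6, 58, 9, 5] cursor@58
After 8 (insert_after(18)): list=[6, 58, 18, 9, 5] cursor@58
After 9 (prev): list=[6, 58, 18, 9, 5] cursor@6

Answer: 6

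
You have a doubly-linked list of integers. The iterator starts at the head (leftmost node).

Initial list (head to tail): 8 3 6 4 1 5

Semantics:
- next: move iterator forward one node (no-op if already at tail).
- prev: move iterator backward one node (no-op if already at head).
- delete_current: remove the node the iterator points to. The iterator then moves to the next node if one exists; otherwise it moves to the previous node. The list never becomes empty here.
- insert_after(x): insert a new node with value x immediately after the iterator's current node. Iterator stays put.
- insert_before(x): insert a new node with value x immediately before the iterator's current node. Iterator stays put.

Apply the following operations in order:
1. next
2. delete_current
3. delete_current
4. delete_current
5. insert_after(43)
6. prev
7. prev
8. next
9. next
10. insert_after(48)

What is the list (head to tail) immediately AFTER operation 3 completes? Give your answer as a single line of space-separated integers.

After 1 (next): list=[8, 3, 6, 4, 1, 5] cursor@3
After 2 (delete_current): list=[8, 6, 4, 1, 5] cursor@6
After 3 (delete_current): list=[8, 4, 1, 5] cursor@4

Answer: 8 4 1 5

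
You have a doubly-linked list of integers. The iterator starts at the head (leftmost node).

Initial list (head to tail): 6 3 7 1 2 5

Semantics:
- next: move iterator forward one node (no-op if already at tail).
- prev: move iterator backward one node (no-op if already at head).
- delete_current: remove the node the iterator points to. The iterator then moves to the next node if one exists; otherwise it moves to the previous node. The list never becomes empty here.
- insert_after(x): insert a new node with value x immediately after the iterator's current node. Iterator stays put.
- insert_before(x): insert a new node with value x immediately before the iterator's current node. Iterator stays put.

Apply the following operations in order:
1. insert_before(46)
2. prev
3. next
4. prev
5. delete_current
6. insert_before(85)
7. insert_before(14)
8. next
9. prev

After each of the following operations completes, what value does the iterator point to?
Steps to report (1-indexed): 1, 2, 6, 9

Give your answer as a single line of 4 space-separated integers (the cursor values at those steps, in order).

After 1 (insert_before(46)): list=[46, 6, 3, 7, 1, 2, 5] cursor@6
After 2 (prev): list=[46, 6, 3, 7, 1, 2, 5] cursor@46
After 3 (next): list=[46, 6, 3, 7, 1, 2, 5] cursor@6
After 4 (prev): list=[46, 6, 3, 7, 1, 2, 5] cursor@46
After 5 (delete_current): list=[6, 3, 7, 1, 2, 5] cursor@6
After 6 (insert_before(85)): list=[85, 6, 3, 7, 1, 2, 5] cursor@6
After 7 (insert_before(14)): list=[85, 14, 6, 3, 7, 1, 2, 5] cursor@6
After 8 (next): list=[85, 14, 6, 3, 7, 1, 2, 5] cursor@3
After 9 (prev): list=[85, 14, 6, 3, 7, 1, 2, 5] cursor@6

Answer: 6 46 6 6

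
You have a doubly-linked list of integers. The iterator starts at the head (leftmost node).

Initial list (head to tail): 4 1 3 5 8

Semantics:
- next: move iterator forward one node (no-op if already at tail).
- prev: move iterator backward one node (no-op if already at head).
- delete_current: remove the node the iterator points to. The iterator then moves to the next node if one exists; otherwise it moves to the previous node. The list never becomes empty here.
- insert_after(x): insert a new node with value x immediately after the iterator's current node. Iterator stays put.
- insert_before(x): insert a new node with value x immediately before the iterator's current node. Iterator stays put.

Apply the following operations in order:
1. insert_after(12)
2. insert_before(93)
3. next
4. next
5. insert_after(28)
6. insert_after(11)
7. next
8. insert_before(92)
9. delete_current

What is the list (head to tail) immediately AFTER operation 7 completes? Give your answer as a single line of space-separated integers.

Answer: 93 4 12 1 11 28 3 5 8

Derivation:
After 1 (insert_after(12)): list=[4, 12, 1, 3, 5, 8] cursor@4
After 2 (insert_before(93)): list=[93, 4, 12, 1, 3, 5, 8] cursor@4
After 3 (next): list=[93, 4, 12, 1, 3, 5, 8] cursor@12
After 4 (next): list=[93, 4, 12, 1, 3, 5, 8] cursor@1
After 5 (insert_after(28)): list=[93, 4, 12, 1, 28, 3, 5, 8] cursor@1
After 6 (insert_after(11)): list=[93, 4, 12, 1, 11, 28, 3, 5, 8] cursor@1
After 7 (next): list=[93, 4, 12, 1, 11, 28, 3, 5, 8] cursor@11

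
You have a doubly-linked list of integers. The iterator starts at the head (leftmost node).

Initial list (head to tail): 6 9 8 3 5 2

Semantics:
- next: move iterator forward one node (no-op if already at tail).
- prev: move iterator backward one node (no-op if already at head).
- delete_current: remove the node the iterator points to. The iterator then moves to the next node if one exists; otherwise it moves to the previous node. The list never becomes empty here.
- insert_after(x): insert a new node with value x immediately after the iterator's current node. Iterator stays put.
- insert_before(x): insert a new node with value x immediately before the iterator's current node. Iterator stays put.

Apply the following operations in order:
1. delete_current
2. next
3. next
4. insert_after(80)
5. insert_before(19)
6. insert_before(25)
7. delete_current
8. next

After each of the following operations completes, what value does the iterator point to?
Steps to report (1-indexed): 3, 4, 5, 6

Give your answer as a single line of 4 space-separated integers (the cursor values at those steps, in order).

After 1 (delete_current): list=[9, 8, 3, 5, 2] cursor@9
After 2 (next): list=[9, 8, 3, 5, 2] cursor@8
After 3 (next): list=[9, 8, 3, 5, 2] cursor@3
After 4 (insert_after(80)): list=[9, 8, 3, 80, 5, 2] cursor@3
After 5 (insert_before(19)): list=[9, 8, 19, 3, 80, 5, 2] cursor@3
After 6 (insert_before(25)): list=[9, 8, 19, 25, 3, 80, 5, 2] cursor@3
After 7 (delete_current): list=[9, 8, 19, 25, 80, 5, 2] cursor@80
After 8 (next): list=[9, 8, 19, 25, 80, 5, 2] cursor@5

Answer: 3 3 3 3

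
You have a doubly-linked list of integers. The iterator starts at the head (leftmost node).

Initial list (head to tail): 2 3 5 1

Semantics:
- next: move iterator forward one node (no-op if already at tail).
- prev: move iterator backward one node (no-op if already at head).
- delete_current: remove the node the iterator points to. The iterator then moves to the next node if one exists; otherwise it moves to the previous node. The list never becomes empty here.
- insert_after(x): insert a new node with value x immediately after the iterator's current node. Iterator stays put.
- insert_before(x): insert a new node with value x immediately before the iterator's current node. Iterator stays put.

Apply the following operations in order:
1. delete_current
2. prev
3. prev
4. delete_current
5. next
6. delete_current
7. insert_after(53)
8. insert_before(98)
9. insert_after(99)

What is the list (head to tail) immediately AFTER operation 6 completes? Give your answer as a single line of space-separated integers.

After 1 (delete_current): list=[3, 5, 1] cursor@3
After 2 (prev): list=[3, 5, 1] cursor@3
After 3 (prev): list=[3, 5, 1] cursor@3
After 4 (delete_current): list=[5, 1] cursor@5
After 5 (next): list=[5, 1] cursor@1
After 6 (delete_current): list=[5] cursor@5

Answer: 5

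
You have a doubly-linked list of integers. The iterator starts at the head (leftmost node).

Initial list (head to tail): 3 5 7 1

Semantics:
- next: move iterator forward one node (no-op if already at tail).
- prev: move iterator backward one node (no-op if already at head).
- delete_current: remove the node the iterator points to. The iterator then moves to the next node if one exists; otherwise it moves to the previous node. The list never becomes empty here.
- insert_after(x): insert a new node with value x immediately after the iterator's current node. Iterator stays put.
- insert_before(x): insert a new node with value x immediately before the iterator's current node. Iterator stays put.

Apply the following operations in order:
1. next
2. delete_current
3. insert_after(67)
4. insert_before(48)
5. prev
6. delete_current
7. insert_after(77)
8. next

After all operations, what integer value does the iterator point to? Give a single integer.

After 1 (next): list=[3, 5, 7, 1] cursor@5
After 2 (delete_current): list=[3, 7, 1] cursor@7
After 3 (insert_after(67)): list=[3, 7, 67, 1] cursor@7
After 4 (insert_before(48)): list=[3, 48, 7, 67, 1] cursor@7
After 5 (prev): list=[3, 48, 7, 67, 1] cursor@48
After 6 (delete_current): list=[3, 7, 67, 1] cursor@7
After 7 (insert_after(77)): list=[3, 7, 77, 67, 1] cursor@7
After 8 (next): list=[3, 7, 77, 67, 1] cursor@77

Answer: 77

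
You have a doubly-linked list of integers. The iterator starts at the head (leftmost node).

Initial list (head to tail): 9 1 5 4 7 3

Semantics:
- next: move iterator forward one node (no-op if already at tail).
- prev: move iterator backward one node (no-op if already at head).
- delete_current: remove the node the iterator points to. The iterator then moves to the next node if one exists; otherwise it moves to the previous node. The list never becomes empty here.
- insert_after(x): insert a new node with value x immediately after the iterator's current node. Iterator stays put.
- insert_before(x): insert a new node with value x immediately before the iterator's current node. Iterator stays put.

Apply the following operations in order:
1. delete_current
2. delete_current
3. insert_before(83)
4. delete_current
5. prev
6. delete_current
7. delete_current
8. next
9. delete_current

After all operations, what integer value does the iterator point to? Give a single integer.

After 1 (delete_current): list=[1, 5, 4, 7, 3] cursor@1
After 2 (delete_current): list=[5, 4, 7, 3] cursor@5
After 3 (insert_before(83)): list=[83, 5, 4, 7, 3] cursor@5
After 4 (delete_current): list=[83, 4, 7, 3] cursor@4
After 5 (prev): list=[83, 4, 7, 3] cursor@83
After 6 (delete_current): list=[4, 7, 3] cursor@4
After 7 (delete_current): list=[7, 3] cursor@7
After 8 (next): list=[7, 3] cursor@3
After 9 (delete_current): list=[7] cursor@7

Answer: 7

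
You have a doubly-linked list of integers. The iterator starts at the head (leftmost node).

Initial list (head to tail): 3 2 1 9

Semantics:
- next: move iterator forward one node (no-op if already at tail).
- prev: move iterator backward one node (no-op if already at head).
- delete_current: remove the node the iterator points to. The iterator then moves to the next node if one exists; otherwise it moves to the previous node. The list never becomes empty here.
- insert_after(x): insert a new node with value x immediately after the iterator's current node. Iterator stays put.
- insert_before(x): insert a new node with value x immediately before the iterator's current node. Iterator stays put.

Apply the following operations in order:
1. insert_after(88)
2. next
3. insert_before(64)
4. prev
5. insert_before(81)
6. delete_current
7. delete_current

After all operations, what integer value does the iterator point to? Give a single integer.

Answer: 2

Derivation:
After 1 (insert_after(88)): list=[3, 88, 2, 1, 9] cursor@3
After 2 (next): list=[3, 88, 2, 1, 9] cursor@88
After 3 (insert_before(64)): list=[3, 64, 88, 2, 1, 9] cursor@88
After 4 (prev): list=[3, 64, 88, 2, 1, 9] cursor@64
After 5 (insert_before(81)): list=[3, 81, 64, 88, 2, 1, 9] cursor@64
After 6 (delete_current): list=[3, 81, 88, 2, 1, 9] cursor@88
After 7 (delete_current): list=[3, 81, 2, 1, 9] cursor@2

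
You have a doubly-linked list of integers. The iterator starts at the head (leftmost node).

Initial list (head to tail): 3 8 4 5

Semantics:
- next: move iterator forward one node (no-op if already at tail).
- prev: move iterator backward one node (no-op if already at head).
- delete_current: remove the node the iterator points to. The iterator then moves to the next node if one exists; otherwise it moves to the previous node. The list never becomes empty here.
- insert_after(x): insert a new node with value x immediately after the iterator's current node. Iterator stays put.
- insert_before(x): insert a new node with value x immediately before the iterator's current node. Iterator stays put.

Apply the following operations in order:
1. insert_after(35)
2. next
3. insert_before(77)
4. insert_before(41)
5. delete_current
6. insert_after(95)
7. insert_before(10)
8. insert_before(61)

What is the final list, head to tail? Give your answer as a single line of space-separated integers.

Answer: 3 77 41 10 61 8 95 4 5

Derivation:
After 1 (insert_after(35)): list=[3, 35, 8, 4, 5] cursor@3
After 2 (next): list=[3, 35, 8, 4, 5] cursor@35
After 3 (insert_before(77)): list=[3, 77, 35, 8, 4, 5] cursor@35
After 4 (insert_before(41)): list=[3, 77, 41, 35, 8, 4, 5] cursor@35
After 5 (delete_current): list=[3, 77, 41, 8, 4, 5] cursor@8
After 6 (insert_after(95)): list=[3, 77, 41, 8, 95, 4, 5] cursor@8
After 7 (insert_before(10)): list=[3, 77, 41, 10, 8, 95, 4, 5] cursor@8
After 8 (insert_before(61)): list=[3, 77, 41, 10, 61, 8, 95, 4, 5] cursor@8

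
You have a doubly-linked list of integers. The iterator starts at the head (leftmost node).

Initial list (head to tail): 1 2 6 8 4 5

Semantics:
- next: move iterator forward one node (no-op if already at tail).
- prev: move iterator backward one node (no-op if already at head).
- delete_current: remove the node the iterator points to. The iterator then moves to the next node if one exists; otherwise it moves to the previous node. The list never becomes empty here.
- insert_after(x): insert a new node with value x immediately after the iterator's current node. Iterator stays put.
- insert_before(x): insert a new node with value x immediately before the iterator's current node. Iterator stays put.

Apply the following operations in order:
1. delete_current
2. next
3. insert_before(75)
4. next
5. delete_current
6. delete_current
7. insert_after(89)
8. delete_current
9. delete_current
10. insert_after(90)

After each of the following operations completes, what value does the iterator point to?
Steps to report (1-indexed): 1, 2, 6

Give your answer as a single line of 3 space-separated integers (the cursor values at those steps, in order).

Answer: 2 6 5

Derivation:
After 1 (delete_current): list=[2, 6, 8, 4, 5] cursor@2
After 2 (next): list=[2, 6, 8, 4, 5] cursor@6
After 3 (insert_before(75)): list=[2, 75, 6, 8, 4, 5] cursor@6
After 4 (next): list=[2, 75, 6, 8, 4, 5] cursor@8
After 5 (delete_current): list=[2, 75, 6, 4, 5] cursor@4
After 6 (delete_current): list=[2, 75, 6, 5] cursor@5
After 7 (insert_after(89)): list=[2, 75, 6, 5, 89] cursor@5
After 8 (delete_current): list=[2, 75, 6, 89] cursor@89
After 9 (delete_current): list=[2, 75, 6] cursor@6
After 10 (insert_after(90)): list=[2, 75, 6, 90] cursor@6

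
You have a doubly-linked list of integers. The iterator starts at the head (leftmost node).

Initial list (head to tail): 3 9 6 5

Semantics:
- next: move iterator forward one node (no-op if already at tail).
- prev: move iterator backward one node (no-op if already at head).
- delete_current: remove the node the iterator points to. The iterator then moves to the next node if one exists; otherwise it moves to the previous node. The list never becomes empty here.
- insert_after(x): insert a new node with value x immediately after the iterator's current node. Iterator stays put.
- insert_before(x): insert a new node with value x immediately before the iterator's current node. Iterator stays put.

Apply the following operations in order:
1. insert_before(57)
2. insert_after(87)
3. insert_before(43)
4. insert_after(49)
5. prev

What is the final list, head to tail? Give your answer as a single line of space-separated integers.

Answer: 57 43 3 49 87 9 6 5

Derivation:
After 1 (insert_before(57)): list=[57, 3, 9, 6, 5] cursor@3
After 2 (insert_after(87)): list=[57, 3, 87, 9, 6, 5] cursor@3
After 3 (insert_before(43)): list=[57, 43, 3, 87, 9, 6, 5] cursor@3
After 4 (insert_after(49)): list=[57, 43, 3, 49, 87, 9, 6, 5] cursor@3
After 5 (prev): list=[57, 43, 3, 49, 87, 9, 6, 5] cursor@43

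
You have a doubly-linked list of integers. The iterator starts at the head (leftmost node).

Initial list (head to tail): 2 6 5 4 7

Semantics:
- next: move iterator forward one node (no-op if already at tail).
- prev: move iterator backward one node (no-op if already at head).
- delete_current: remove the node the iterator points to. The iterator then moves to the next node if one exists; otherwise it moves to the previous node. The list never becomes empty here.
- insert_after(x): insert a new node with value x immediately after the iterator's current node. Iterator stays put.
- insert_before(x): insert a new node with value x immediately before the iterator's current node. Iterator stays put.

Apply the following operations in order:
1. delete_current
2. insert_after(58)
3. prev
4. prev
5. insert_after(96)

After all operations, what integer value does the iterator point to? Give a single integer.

Answer: 6

Derivation:
After 1 (delete_current): list=[6, 5, 4, 7] cursor@6
After 2 (insert_after(58)): list=[6, 58, 5, 4, 7] cursor@6
After 3 (prev): list=[6, 58, 5, 4, 7] cursor@6
After 4 (prev): list=[6, 58, 5, 4, 7] cursor@6
After 5 (insert_after(96)): list=[6, 96, 58, 5, 4, 7] cursor@6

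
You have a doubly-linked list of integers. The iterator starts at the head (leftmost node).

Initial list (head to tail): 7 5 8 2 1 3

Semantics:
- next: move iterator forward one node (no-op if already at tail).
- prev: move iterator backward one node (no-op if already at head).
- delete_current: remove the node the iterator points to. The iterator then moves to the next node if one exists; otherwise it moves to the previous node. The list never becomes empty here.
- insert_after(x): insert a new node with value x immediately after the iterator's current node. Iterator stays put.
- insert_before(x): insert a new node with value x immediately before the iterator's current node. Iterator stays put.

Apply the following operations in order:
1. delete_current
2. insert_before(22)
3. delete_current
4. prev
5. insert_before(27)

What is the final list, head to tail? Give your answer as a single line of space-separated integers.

Answer: 27 22 8 2 1 3

Derivation:
After 1 (delete_current): list=[5, 8, 2, 1, 3] cursor@5
After 2 (insert_before(22)): list=[22, 5, 8, 2, 1, 3] cursor@5
After 3 (delete_current): list=[22, 8, 2, 1, 3] cursor@8
After 4 (prev): list=[22, 8, 2, 1, 3] cursor@22
After 5 (insert_before(27)): list=[27, 22, 8, 2, 1, 3] cursor@22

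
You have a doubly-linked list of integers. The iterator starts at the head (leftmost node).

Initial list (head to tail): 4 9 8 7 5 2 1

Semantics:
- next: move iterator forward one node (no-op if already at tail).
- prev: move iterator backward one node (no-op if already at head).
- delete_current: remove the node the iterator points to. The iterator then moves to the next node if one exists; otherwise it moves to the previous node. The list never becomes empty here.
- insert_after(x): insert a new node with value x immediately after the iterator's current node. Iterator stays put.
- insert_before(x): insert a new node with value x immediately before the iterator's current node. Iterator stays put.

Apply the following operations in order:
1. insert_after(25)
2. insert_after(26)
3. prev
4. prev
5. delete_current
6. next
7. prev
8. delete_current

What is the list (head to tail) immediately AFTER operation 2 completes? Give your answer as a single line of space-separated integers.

Answer: 4 26 25 9 8 7 5 2 1

Derivation:
After 1 (insert_after(25)): list=[4, 25, 9, 8, 7, 5, 2, 1] cursor@4
After 2 (insert_after(26)): list=[4, 26, 25, 9, 8, 7, 5, 2, 1] cursor@4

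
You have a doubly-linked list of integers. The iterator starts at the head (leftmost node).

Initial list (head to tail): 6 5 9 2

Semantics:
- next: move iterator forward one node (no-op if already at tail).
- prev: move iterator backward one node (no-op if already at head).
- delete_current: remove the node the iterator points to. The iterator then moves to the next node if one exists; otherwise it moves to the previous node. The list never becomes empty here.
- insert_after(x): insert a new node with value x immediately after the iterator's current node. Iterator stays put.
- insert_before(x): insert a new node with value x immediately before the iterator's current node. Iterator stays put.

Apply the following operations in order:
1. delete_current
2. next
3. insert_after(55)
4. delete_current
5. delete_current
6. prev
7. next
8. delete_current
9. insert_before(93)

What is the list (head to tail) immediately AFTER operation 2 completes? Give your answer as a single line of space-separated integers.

After 1 (delete_current): list=[5, 9, 2] cursor@5
After 2 (next): list=[5, 9, 2] cursor@9

Answer: 5 9 2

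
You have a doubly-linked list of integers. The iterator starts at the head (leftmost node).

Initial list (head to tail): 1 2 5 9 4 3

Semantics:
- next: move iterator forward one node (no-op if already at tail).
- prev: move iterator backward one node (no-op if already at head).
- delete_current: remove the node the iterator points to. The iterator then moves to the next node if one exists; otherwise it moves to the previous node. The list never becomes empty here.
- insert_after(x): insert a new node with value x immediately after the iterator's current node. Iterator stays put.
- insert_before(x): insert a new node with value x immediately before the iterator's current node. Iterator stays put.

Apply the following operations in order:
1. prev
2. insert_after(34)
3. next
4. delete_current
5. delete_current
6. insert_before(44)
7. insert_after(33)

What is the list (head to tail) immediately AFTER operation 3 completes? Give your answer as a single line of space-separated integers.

Answer: 1 34 2 5 9 4 3

Derivation:
After 1 (prev): list=[1, 2, 5, 9, 4, 3] cursor@1
After 2 (insert_after(34)): list=[1, 34, 2, 5, 9, 4, 3] cursor@1
After 3 (next): list=[1, 34, 2, 5, 9, 4, 3] cursor@34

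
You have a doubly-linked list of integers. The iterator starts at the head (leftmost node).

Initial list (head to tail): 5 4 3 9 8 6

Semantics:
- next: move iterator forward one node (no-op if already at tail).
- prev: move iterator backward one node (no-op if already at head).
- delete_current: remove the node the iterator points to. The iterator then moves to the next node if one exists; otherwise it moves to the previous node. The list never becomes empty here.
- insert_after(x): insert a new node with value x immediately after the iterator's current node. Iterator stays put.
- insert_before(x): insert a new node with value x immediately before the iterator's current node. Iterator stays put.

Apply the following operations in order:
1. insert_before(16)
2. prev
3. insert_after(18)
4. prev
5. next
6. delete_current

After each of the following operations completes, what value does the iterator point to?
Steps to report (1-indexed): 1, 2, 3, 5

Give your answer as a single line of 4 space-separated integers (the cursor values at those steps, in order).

Answer: 5 16 16 18

Derivation:
After 1 (insert_before(16)): list=[16, 5, 4, 3, 9, 8, 6] cursor@5
After 2 (prev): list=[16, 5, 4, 3, 9, 8, 6] cursor@16
After 3 (insert_after(18)): list=[16, 18, 5, 4, 3, 9, 8, 6] cursor@16
After 4 (prev): list=[16, 18, 5, 4, 3, 9, 8, 6] cursor@16
After 5 (next): list=[16, 18, 5, 4, 3, 9, 8, 6] cursor@18
After 6 (delete_current): list=[16, 5, 4, 3, 9, 8, 6] cursor@5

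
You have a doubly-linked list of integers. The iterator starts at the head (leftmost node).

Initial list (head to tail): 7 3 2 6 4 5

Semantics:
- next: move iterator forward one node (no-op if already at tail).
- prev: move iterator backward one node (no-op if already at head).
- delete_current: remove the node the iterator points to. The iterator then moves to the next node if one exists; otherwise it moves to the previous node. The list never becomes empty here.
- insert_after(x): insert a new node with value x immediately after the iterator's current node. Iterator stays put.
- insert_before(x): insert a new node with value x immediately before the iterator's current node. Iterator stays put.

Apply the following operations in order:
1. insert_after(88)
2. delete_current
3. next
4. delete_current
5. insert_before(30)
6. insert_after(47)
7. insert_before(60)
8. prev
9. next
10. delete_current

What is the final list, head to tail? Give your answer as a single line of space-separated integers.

After 1 (insert_after(88)): list=[7, 88, 3, 2, 6, 4, 5] cursor@7
After 2 (delete_current): list=[88, 3, 2, 6, 4, 5] cursor@88
After 3 (next): list=[88, 3, 2, 6, 4, 5] cursor@3
After 4 (delete_current): list=[88, 2, 6, 4, 5] cursor@2
After 5 (insert_before(30)): list=[88, 30, 2, 6, 4, 5] cursor@2
After 6 (insert_after(47)): list=[88, 30, 2, 47, 6, 4, 5] cursor@2
After 7 (insert_before(60)): list=[88, 30, 60, 2, 47, 6, 4, 5] cursor@2
After 8 (prev): list=[88, 30, 60, 2, 47, 6, 4, 5] cursor@60
After 9 (next): list=[88, 30, 60, 2, 47, 6, 4, 5] cursor@2
After 10 (delete_current): list=[88, 30, 60, 47, 6, 4, 5] cursor@47

Answer: 88 30 60 47 6 4 5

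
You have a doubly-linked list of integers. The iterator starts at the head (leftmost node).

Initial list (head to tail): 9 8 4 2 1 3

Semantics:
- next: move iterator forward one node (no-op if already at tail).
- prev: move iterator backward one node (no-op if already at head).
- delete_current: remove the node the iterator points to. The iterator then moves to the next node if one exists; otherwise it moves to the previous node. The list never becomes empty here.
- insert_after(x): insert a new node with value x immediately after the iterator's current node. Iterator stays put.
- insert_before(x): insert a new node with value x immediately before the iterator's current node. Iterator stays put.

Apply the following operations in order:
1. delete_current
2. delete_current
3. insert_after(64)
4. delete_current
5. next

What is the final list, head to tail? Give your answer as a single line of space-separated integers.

Answer: 64 2 1 3

Derivation:
After 1 (delete_current): list=[8, 4, 2, 1, 3] cursor@8
After 2 (delete_current): list=[4, 2, 1, 3] cursor@4
After 3 (insert_after(64)): list=[4, 64, 2, 1, 3] cursor@4
After 4 (delete_current): list=[64, 2, 1, 3] cursor@64
After 5 (next): list=[64, 2, 1, 3] cursor@2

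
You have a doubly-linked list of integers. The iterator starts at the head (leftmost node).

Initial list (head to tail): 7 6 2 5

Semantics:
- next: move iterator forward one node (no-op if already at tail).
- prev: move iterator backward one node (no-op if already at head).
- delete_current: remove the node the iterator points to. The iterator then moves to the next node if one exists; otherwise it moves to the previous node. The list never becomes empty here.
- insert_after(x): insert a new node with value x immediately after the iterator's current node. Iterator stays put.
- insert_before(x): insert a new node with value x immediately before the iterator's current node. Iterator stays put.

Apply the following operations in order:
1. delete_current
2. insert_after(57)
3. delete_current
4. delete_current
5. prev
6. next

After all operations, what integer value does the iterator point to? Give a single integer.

After 1 (delete_current): list=[6, 2, 5] cursor@6
After 2 (insert_after(57)): list=[6, 57, 2, 5] cursor@6
After 3 (delete_current): list=[57, 2, 5] cursor@57
After 4 (delete_current): list=[2, 5] cursor@2
After 5 (prev): list=[2, 5] cursor@2
After 6 (next): list=[2, 5] cursor@5

Answer: 5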